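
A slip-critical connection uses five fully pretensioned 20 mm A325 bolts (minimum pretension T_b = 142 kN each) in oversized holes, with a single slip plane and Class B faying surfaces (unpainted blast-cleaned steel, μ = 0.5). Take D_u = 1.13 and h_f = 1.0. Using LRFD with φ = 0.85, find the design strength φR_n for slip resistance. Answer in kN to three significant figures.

R_n = μ · D_u · h_f · T_b · n_s · n_b = 0.5 × 1.13 × 1.0 × 142 × 1 × 5 = 401.1 kN.
Design strength φR_n = 0.85 × 401.1 = 341 kN.

341 kN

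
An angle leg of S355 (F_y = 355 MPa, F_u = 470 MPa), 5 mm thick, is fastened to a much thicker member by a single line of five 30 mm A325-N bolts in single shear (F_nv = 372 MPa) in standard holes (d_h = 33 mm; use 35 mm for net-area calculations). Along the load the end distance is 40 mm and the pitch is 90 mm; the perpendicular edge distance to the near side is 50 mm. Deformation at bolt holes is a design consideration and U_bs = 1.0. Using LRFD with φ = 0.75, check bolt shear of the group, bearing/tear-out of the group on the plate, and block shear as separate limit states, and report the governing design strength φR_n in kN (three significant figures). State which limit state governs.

Bolt shear: A_b = π·30²/4 = 706.9 mm²; R_n = 372 × 706.9 × 5 × 1 / 1000 = 1315 kN → 0.75 × 1315 = 986 kN.
Bearing: edge l_c = 23.5, r_n = 66.27 kN; interior l_c = 57, r_n = 160.7 kN; R_n = 66.27 + 4·160.7 = 709.2 kN → 532 kN.
Block shear: A_gv = 2000, A_nv = 1212, A_nt = 162.5 mm²; R_n = min(0.6F_uA_nv, 0.6F_yA_gv) + U_bs·F_u·A_nt = 418.3 kN → 314 kN.
Block shear governs: 314 kN.

314 kN (block shear governs)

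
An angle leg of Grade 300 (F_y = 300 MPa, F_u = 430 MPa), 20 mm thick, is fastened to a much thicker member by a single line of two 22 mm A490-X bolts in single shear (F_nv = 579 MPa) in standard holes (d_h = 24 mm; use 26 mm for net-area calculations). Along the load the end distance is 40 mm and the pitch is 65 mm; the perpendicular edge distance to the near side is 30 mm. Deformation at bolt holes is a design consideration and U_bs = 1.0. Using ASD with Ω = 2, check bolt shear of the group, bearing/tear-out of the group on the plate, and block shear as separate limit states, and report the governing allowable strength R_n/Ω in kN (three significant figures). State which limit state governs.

Bolt shear: A_b = π·22²/4 = 380.1 mm²; R_n = 579 × 380.1 × 2 × 1 / 1000 = 440.2 kN → 440.2 / 2 = 220 kN.
Bearing: edge l_c = 28, r_n = 289 kN; interior l_c = 41, r_n = 423.1 kN; R_n = 289 + 1·423.1 = 712.1 kN → 356 kN.
Block shear: A_gv = 2100, A_nv = 1320, A_nt = 340 mm²; R_n = min(0.6F_uA_nv, 0.6F_yA_gv) + U_bs·F_u·A_nt = 486.8 kN → 243 kN.
Bolt shear governs: 220 kN.

220 kN (bolt shear governs)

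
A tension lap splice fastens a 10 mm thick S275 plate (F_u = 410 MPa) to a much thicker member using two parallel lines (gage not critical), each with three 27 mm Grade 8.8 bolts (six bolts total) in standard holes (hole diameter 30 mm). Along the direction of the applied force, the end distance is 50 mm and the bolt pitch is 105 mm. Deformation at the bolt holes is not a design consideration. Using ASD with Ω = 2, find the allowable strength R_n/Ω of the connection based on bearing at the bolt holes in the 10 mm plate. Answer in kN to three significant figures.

879 kN

Per bolt r_n = 1.5 l_c t F_u ≤ 3.0 d t F_u; upper limit = 3.0 × 27 × 10 × 410 / 1000 = 332.1 kN.
Edge bolt: l_c = 50 − 30/2 = 35 mm → 1.5 × 35 × 10 × 410 / 1000 = 215.2 → r_n = 215.2 kN.
Interior bolts: l_c = 105 − 30 = 75 mm → 1.5 × 75 × 10 × 410 / 1000 = 461.2 → r_n = 332.1 kN.
R_n = 2 × 215.2 + 4 × 332.1 = 1759 kN.
Allowable strength R_n/Ω = 1759 / 2 = 879 kN.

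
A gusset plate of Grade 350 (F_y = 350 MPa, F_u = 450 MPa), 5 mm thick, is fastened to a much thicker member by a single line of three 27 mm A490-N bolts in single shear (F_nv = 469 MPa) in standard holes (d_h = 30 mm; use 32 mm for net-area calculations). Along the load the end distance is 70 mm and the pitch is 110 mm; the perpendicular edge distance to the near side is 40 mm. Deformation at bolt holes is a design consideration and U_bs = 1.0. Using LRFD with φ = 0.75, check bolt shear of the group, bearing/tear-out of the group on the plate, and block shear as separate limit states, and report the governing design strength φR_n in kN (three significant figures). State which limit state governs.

253 kN (block shear governs)

Bolt shear: A_b = π·27²/4 = 572.6 mm²; R_n = 469 × 572.6 × 3 × 1 / 1000 = 805.6 kN → 0.75 × 805.6 = 604 kN.
Bearing: edge l_c = 55, r_n = 145.8 kN; interior l_c = 80, r_n = 145.8 kN; R_n = 145.8 + 2·145.8 = 437.4 kN → 328 kN.
Block shear: A_gv = 1450, A_nv = 1050, A_nt = 120 mm²; R_n = min(0.6F_uA_nv, 0.6F_yA_gv) + U_bs·F_u·A_nt = 337.5 kN → 253 kN.
Block shear governs: 253 kN.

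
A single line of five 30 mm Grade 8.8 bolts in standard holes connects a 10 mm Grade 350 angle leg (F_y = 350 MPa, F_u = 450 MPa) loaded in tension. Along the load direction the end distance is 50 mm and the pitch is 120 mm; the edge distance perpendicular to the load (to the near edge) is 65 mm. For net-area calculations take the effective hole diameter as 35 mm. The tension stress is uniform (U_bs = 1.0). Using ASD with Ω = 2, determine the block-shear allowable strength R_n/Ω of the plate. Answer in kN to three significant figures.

Shear plane L_v = 50 + 4·120 = 530 mm; A_gv = 530 × 10 = 5300 mm².
A_nv = (530 − 4.5·35) × 10 = 3725 mm².
A_nt = (65 − 0.5·35) × 10 = 475 mm².
0.6 F_u A_nv = 1006 kN; 0.6 F_y A_gv = 1113 kN → shear rupture governs the shear term.
R_n = 1006 + 1.0 × 450 × 475 / 1000 = 1220 kN.
Allowable strength R_n/Ω = 1220 / 2 = 610 kN.

610 kN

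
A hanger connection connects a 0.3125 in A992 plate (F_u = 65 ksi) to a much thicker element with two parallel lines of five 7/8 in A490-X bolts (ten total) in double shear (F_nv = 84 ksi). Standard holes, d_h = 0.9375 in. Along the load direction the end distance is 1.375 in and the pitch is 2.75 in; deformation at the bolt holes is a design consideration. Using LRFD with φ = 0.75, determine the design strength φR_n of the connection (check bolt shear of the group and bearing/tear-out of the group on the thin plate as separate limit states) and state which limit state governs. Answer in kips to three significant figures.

289 kips (bearing governs)

Bolt shear: A_b = π·0.875²/4 = 0.6013 in²; R_n = 84 × 0.6013 × 10 × 2 = 1010 kips → 0.75 × 1010 = 758 kips.
Bearing (1.2 l_c t F_u ≤ 2.4 d t F_u): upper limit = 2.4·0.875·0.3125·65 = 42.66 kips.
  Edge l_c = 1.375 − 0.9375/2 = 0.9062 → r_n = 22.09 kips; interior l_c = 2.75 − 0.9375 = 1.812 → r_n = 42.66 kips.
  R_n,bearing = 2·22.09 + 8·42.66 = 385.4 kips → 0.75 × 385.4 = 289 kips.
Bearing governs: 289 kips.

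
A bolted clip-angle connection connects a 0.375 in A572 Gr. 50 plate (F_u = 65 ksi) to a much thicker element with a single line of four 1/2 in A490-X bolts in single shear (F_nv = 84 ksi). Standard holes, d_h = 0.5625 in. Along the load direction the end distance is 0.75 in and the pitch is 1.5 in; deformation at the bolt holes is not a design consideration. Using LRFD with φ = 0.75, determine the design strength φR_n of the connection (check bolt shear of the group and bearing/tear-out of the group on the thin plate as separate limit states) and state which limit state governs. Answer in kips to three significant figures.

Bolt shear: A_b = π·0.5²/4 = 0.1963 in²; R_n = 84 × 0.1963 × 4 × 1 = 65.97 kips → 0.75 × 65.97 = 49.5 kips.
Bearing (1.5 l_c t F_u ≤ 3.0 d t F_u): upper limit = 3.0·0.5·0.375·65 = 36.56 kips.
  Edge l_c = 0.75 − 0.5625/2 = 0.4688 → r_n = 17.14 kips; interior l_c = 1.5 − 0.5625 = 0.9375 → r_n = 34.28 kips.
  R_n,bearing = 1·17.14 + 3·34.28 = 120 kips → 0.75 × 120 = 90 kips.
Bolt shear governs: 49.5 kips.

49.5 kips (bolt shear governs)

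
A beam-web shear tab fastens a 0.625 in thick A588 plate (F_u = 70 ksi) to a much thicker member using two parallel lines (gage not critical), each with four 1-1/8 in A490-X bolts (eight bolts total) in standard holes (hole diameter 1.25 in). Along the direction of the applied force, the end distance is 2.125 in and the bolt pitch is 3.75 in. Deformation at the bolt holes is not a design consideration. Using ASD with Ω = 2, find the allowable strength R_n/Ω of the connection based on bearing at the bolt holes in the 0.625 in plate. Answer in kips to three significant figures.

541 kips

Per bolt r_n = 1.5 l_c t F_u ≤ 3.0 d t F_u; upper limit = 3.0 × 1.125 × 0.625 × 70 = 147.7 kips.
Edge bolt: l_c = 2.125 − 1.25/2 = 1.5 in → 1.5 × 1.5 × 0.625 × 70 = 98.44 → r_n = 98.44 kips.
Interior bolts: l_c = 3.75 − 1.25 = 2.5 in → 1.5 × 2.5 × 0.625 × 70 = 164.1 → r_n = 147.7 kips.
R_n = 2 × 98.44 + 6 × 147.7 = 1083 kips.
Allowable strength R_n/Ω = 1083 / 2 = 541 kips.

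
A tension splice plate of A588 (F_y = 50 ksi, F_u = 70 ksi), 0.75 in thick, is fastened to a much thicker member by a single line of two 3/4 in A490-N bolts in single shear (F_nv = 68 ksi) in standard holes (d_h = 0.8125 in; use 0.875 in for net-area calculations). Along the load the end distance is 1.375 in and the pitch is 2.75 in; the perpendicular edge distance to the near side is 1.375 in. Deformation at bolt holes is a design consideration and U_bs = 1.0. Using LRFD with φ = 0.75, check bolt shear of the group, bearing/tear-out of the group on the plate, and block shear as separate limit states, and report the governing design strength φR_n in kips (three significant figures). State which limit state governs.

Bolt shear: A_b = π·0.75²/4 = 0.4418 in²; R_n = 68 × 0.4418 × 2 × 1 = 60.08 kips → 0.75 × 60.08 = 45.1 kips.
Bearing: edge l_c = 0.9688, r_n = 61.03 kips; interior l_c = 1.938, r_n = 94.5 kips; R_n = 61.03 + 1·94.5 = 155.5 kips → 117 kips.
Block shear: A_gv = 3.094, A_nv = 2.109, A_nt = 0.7031 in²; R_n = min(0.6F_uA_nv, 0.6F_yA_gv) + U_bs·F_u·A_nt = 137.8 kips → 103 kips.
Bolt shear governs: 45.1 kips.

45.1 kips (bolt shear governs)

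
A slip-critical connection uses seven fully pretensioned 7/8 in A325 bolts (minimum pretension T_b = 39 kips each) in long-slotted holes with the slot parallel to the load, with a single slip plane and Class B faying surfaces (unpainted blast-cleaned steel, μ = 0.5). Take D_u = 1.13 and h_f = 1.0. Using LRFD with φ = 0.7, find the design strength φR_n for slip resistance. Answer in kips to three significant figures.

108 kips

R_n = μ · D_u · h_f · T_b · n_s · n_b = 0.5 × 1.13 × 1.0 × 39 × 1 × 7 = 154.2 kips.
Design strength φR_n = 0.7 × 154.2 = 108 kips.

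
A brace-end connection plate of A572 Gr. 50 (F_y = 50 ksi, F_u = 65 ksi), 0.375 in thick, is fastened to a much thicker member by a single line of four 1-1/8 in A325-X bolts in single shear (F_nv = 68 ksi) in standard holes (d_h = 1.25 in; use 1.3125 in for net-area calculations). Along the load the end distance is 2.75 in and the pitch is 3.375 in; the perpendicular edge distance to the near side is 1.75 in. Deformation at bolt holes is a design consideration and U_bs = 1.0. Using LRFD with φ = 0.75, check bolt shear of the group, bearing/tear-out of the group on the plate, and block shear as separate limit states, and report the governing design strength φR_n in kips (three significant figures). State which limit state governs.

111 kips (block shear governs)

Bolt shear: A_b = π·1.125²/4 = 0.994 in²; R_n = 68 × 0.994 × 4 × 1 = 270.4 kips → 0.75 × 270.4 = 203 kips.
Bearing: edge l_c = 2.125, r_n = 62.16 kips; interior l_c = 2.125, r_n = 62.16 kips; R_n = 62.16 + 3·62.16 = 248.6 kips → 186 kips.
Block shear: A_gv = 4.828, A_nv = 3.105, A_nt = 0.4102 in²; R_n = min(0.6F_uA_nv, 0.6F_yA_gv) + U_bs·F_u·A_nt = 147.8 kips → 111 kips.
Block shear governs: 111 kips.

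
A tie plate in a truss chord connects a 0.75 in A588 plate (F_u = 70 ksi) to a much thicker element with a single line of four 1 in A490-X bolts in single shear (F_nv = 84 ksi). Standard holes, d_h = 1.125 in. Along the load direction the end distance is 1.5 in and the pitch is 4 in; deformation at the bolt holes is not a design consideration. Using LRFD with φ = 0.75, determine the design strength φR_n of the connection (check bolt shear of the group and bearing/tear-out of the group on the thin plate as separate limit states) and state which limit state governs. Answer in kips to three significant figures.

Bolt shear: A_b = π·1²/4 = 0.7854 in²; R_n = 84 × 0.7854 × 4 × 1 = 263.9 kips → 0.75 × 263.9 = 198 kips.
Bearing (1.5 l_c t F_u ≤ 3.0 d t F_u): upper limit = 3.0·1·0.75·70 = 157.5 kips.
  Edge l_c = 1.5 − 1.125/2 = 0.9375 → r_n = 73.83 kips; interior l_c = 4 − 1.125 = 2.875 → r_n = 157.5 kips.
  R_n,bearing = 1·73.83 + 3·157.5 = 546.3 kips → 0.75 × 546.3 = 410 kips.
Bolt shear governs: 198 kips.

198 kips (bolt shear governs)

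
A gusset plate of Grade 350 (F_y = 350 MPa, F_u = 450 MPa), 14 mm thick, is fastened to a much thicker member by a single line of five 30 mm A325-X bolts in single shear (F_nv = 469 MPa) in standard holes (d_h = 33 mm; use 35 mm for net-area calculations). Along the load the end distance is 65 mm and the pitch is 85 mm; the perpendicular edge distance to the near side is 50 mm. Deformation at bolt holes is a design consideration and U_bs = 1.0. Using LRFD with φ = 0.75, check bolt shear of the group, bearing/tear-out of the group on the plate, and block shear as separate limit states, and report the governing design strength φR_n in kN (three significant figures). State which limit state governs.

Bolt shear: A_b = π·30²/4 = 706.9 mm²; R_n = 469 × 706.9 × 5 × 1 / 1000 = 1658 kN → 0.75 × 1658 = 1240 kN.
Bearing: edge l_c = 48.5, r_n = 366.7 kN; interior l_c = 52, r_n = 393.1 kN; R_n = 366.7 + 4·393.1 = 1939 kN → 1450 kN.
Block shear: A_gv = 5670, A_nv = 3465, A_nt = 455 mm²; R_n = min(0.6F_uA_nv, 0.6F_yA_gv) + U_bs·F_u·A_nt = 1140 kN → 855 kN.
Block shear governs: 855 kN.

855 kN (block shear governs)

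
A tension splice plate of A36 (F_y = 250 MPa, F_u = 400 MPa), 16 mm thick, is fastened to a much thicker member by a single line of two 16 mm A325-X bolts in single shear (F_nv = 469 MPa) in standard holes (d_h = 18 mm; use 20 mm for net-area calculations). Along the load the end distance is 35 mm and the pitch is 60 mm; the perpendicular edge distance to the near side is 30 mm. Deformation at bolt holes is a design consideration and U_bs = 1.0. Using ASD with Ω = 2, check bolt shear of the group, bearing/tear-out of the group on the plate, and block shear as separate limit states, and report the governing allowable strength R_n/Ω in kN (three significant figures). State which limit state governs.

Bolt shear: A_b = π·16²/4 = 201.1 mm²; R_n = 469 × 201.1 × 2 × 1 / 1000 = 188.6 kN → 188.6 / 2 = 94.3 kN.
Bearing: edge l_c = 26, r_n = 199.7 kN; interior l_c = 42, r_n = 245.8 kN; R_n = 199.7 + 1·245.8 = 445.4 kN → 223 kN.
Block shear: A_gv = 1520, A_nv = 1040, A_nt = 320 mm²; R_n = min(0.6F_uA_nv, 0.6F_yA_gv) + U_bs·F_u·A_nt = 356 kN → 178 kN.
Bolt shear governs: 94.3 kN.

94.3 kN (bolt shear governs)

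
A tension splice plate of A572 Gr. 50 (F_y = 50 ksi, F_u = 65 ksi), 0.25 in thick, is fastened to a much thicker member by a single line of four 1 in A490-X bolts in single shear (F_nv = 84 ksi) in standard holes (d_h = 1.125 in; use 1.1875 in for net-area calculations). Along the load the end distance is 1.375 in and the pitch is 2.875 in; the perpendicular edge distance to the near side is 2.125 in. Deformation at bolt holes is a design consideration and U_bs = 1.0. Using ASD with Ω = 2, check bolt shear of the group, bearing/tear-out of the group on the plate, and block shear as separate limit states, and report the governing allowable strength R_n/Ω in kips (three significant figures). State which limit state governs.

Bolt shear: A_b = π·1²/4 = 0.7854 in²; R_n = 84 × 0.7854 × 4 × 1 = 263.9 kips → 263.9 / 2 = 132 kips.
Bearing: edge l_c = 0.8125, r_n = 15.84 kips; interior l_c = 1.75, r_n = 34.12 kips; R_n = 15.84 + 3·34.12 = 118.2 kips → 59.1 kips.
Block shear: A_gv = 2.5, A_nv = 1.461, A_nt = 0.3828 in²; R_n = min(0.6F_uA_nv, 0.6F_yA_gv) + U_bs·F_u·A_nt = 81.86 kips → 40.9 kips.
Block shear governs: 40.9 kips.

40.9 kips (block shear governs)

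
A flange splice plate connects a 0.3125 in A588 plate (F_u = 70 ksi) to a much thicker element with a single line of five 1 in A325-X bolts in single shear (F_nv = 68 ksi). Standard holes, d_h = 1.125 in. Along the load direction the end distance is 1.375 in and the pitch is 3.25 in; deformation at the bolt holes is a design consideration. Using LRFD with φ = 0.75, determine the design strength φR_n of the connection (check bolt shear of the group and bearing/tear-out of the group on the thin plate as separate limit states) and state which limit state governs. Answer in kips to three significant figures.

173 kips (bearing governs)

Bolt shear: A_b = π·1²/4 = 0.7854 in²; R_n = 68 × 0.7854 × 5 × 1 = 267 kips → 0.75 × 267 = 200 kips.
Bearing (1.2 l_c t F_u ≤ 2.4 d t F_u): upper limit = 2.4·1·0.3125·70 = 52.5 kips.
  Edge l_c = 1.375 − 1.125/2 = 0.8125 → r_n = 21.33 kips; interior l_c = 3.25 − 1.125 = 2.125 → r_n = 52.5 kips.
  R_n,bearing = 1·21.33 + 4·52.5 = 231.3 kips → 0.75 × 231.3 = 173 kips.
Bearing governs: 173 kips.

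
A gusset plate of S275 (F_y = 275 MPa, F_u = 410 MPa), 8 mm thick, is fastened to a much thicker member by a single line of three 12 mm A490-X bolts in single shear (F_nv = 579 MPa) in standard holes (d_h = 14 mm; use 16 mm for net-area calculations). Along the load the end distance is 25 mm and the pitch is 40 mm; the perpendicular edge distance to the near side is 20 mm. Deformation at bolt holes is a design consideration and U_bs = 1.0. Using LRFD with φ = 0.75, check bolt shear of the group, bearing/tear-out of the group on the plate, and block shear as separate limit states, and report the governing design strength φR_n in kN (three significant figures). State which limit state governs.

125 kN (block shear governs)

Bolt shear: A_b = π·12²/4 = 113.1 mm²; R_n = 579 × 113.1 × 3 × 1 / 1000 = 196.5 kN → 0.75 × 196.5 = 147 kN.
Bearing: edge l_c = 18, r_n = 70.85 kN; interior l_c = 26, r_n = 94.46 kN; R_n = 70.85 + 2·94.46 = 259.8 kN → 195 kN.
Block shear: A_gv = 840, A_nv = 520, A_nt = 96 mm²; R_n = min(0.6F_uA_nv, 0.6F_yA_gv) + U_bs·F_u·A_nt = 167.3 kN → 125 kN.
Block shear governs: 125 kN.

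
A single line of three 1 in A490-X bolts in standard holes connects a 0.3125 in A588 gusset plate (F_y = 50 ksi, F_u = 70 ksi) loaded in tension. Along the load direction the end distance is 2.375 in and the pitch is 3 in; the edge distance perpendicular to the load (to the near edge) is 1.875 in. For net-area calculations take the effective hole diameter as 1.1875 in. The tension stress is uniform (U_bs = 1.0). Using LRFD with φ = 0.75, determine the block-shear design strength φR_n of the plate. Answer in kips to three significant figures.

74.2 kips

Shear plane L_v = 2.375 + 2·3 = 8.375 in; A_gv = 8.375 × 0.3125 = 2.617 in².
A_nv = (8.375 − 2.5·1.1875) × 0.3125 = 1.689 in².
A_nt = (1.875 − 0.5·1.1875) × 0.3125 = 0.4004 in².
0.6 F_u A_nv = 70.96 kips; 0.6 F_y A_gv = 78.52 kips → shear rupture governs the shear term.
R_n = 70.96 + 1.0 × 70 × 0.4004 = 98.98 kips.
Design strength φR_n = 0.75 × 98.98 = 74.2 kips.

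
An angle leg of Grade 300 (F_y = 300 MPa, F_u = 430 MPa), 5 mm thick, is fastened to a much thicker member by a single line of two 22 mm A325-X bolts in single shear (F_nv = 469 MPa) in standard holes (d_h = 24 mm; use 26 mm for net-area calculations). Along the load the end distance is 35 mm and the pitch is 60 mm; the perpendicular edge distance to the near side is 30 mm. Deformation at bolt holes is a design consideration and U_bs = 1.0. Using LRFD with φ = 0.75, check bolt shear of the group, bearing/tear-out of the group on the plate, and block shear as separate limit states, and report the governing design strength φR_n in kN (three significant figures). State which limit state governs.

Bolt shear: A_b = π·22²/4 = 380.1 mm²; R_n = 469 × 380.1 × 2 × 1 / 1000 = 356.6 kN → 0.75 × 356.6 = 267 kN.
Bearing: edge l_c = 23, r_n = 59.34 kN; interior l_c = 36, r_n = 92.88 kN; R_n = 59.34 + 1·92.88 = 152.2 kN → 114 kN.
Block shear: A_gv = 475, A_nv = 280, A_nt = 85 mm²; R_n = min(0.6F_uA_nv, 0.6F_yA_gv) + U_bs·F_u·A_nt = 108.8 kN → 81.6 kN.
Block shear governs: 81.6 kN.

81.6 kN (block shear governs)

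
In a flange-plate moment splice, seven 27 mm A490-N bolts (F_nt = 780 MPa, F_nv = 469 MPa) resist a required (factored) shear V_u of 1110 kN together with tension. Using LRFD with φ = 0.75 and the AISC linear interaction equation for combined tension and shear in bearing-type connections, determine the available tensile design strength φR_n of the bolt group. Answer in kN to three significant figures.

1200 kN

A_b = π·27²/4 = 572.6 mm²; f_rv = 1110 × 1000 / (7 × 572.6) = 277 MPa.
F'_nt = 1.3 F_nt − (F_nt / φF_nv) f_rv = 1.3·780 − (780/(0.75·469))·277 = 399.9 MPa, capped at F_nt → F'_nt = 399.9 MPa.
R_n = F'_nt · A_b · n = 399.9 × 572.6 × 7 / 1000 = 1603 kN.
Design strength φR_n = 0.75 × 1603 = 1200 kN.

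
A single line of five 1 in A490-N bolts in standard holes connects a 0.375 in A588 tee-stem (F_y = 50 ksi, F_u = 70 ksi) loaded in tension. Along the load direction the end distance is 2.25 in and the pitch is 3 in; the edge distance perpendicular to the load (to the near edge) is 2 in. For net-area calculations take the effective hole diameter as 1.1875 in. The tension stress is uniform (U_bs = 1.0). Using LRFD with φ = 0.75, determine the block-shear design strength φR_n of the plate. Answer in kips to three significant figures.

133 kips

Shear plane L_v = 2.25 + 4·3 = 14.25 in; A_gv = 14.25 × 0.375 = 5.344 in².
A_nv = (14.25 − 4.5·1.1875) × 0.375 = 3.34 in².
A_nt = (2 − 0.5·1.1875) × 0.375 = 0.5273 in².
0.6 F_u A_nv = 140.3 kips; 0.6 F_y A_gv = 160.3 kips → shear rupture governs the shear term.
R_n = 140.3 + 1.0 × 70 × 0.5273 = 177.2 kips.
Design strength φR_n = 0.75 × 177.2 = 133 kips.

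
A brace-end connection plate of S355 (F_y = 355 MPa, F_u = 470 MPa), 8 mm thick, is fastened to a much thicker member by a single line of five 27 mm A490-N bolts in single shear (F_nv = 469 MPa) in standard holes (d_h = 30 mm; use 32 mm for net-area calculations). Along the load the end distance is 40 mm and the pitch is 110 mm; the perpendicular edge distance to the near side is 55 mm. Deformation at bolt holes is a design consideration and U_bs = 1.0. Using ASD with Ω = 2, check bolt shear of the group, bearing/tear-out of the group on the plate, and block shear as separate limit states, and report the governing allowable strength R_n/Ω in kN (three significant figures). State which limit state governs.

Bolt shear: A_b = π·27²/4 = 572.6 mm²; R_n = 469 × 572.6 × 5 × 1 / 1000 = 1343 kN → 1343 / 2 = 671 kN.
Bearing: edge l_c = 25, r_n = 112.8 kN; interior l_c = 80, r_n = 243.6 kN; R_n = 112.8 + 4·243.6 = 1087 kN → 544 kN.
Block shear: A_gv = 3840, A_nv = 2688, A_nt = 312 mm²; R_n = min(0.6F_uA_nv, 0.6F_yA_gv) + U_bs·F_u·A_nt = 904.7 kN → 452 kN.
Block shear governs: 452 kN.

452 kN (block shear governs)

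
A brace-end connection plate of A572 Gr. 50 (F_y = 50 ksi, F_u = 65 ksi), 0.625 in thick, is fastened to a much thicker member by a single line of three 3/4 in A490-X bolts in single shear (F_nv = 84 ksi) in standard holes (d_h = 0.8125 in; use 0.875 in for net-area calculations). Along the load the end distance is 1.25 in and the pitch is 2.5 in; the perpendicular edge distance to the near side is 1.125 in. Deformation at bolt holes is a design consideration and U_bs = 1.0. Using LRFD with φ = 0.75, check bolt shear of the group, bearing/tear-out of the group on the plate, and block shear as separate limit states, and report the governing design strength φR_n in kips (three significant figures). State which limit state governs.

83.5 kips (bolt shear governs)

Bolt shear: A_b = π·0.75²/4 = 0.4418 in²; R_n = 84 × 0.4418 × 3 × 1 = 111.3 kips → 0.75 × 111.3 = 83.5 kips.
Bearing: edge l_c = 0.8438, r_n = 41.13 kips; interior l_c = 1.688, r_n = 73.12 kips; R_n = 41.13 + 2·73.12 = 187.4 kips → 141 kips.
Block shear: A_gv = 3.906, A_nv = 2.539, A_nt = 0.4297 in²; R_n = min(0.6F_uA_nv, 0.6F_yA_gv) + U_bs·F_u·A_nt = 127 kips → 95.2 kips.
Bolt shear governs: 83.5 kips.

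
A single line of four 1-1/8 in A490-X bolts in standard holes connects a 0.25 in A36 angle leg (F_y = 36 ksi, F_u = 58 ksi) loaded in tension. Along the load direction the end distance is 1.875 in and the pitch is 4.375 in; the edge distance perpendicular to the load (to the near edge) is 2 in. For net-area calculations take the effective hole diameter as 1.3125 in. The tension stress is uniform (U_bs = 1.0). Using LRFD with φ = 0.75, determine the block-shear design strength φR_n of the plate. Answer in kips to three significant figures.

75.4 kips

Shear plane L_v = 1.875 + 3·4.375 = 15 in; A_gv = 15 × 0.25 = 3.75 in².
A_nv = (15 − 3.5·1.3125) × 0.25 = 2.602 in².
A_nt = (2 − 0.5·1.3125) × 0.25 = 0.3359 in².
0.6 F_u A_nv = 90.53 kips; 0.6 F_y A_gv = 81 kips → shear yielding governs the shear term.
R_n = 81 + 1.0 × 58 × 0.3359 = 100.5 kips.
Design strength φR_n = 0.75 × 100.5 = 75.4 kips.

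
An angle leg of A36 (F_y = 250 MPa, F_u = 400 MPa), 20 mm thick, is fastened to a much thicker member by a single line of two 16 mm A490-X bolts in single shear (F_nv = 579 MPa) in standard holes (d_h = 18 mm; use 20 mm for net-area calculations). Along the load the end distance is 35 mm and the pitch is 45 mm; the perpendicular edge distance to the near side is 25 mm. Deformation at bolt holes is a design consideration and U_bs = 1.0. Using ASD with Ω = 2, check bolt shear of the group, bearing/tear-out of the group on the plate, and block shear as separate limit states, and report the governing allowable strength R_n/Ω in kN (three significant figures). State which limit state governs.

116 kN (bolt shear governs)

Bolt shear: A_b = π·16²/4 = 201.1 mm²; R_n = 579 × 201.1 × 2 × 1 / 1000 = 232.8 kN → 232.8 / 2 = 116 kN.
Bearing: edge l_c = 26, r_n = 249.6 kN; interior l_c = 27, r_n = 259.2 kN; R_n = 249.6 + 1·259.2 = 508.8 kN → 254 kN.
Block shear: A_gv = 1600, A_nv = 1000, A_nt = 300 mm²; R_n = min(0.6F_uA_nv, 0.6F_yA_gv) + U_bs·F_u·A_nt = 360 kN → 180 kN.
Bolt shear governs: 116 kN.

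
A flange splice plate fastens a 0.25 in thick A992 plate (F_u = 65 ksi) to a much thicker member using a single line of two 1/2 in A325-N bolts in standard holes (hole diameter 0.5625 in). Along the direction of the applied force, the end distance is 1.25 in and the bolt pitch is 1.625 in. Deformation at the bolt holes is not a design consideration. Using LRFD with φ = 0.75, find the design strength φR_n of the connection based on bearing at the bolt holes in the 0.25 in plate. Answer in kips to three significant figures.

36 kips

Per bolt r_n = 1.5 l_c t F_u ≤ 3.0 d t F_u; upper limit = 3.0 × 0.5 × 0.25 × 65 = 24.38 kips.
Edge bolt: l_c = 1.25 − 0.5625/2 = 0.9688 in → 1.5 × 0.9688 × 0.25 × 65 = 23.61 → r_n = 23.61 kips.
Interior bolts: l_c = 1.625 − 0.5625 = 1.062 in → 1.5 × 1.062 × 0.25 × 65 = 25.9 → r_n = 24.38 kips.
R_n = 1 × 23.61 + 1 × 24.38 = 47.99 kips.
Design strength φR_n = 0.75 × 47.99 = 36 kips.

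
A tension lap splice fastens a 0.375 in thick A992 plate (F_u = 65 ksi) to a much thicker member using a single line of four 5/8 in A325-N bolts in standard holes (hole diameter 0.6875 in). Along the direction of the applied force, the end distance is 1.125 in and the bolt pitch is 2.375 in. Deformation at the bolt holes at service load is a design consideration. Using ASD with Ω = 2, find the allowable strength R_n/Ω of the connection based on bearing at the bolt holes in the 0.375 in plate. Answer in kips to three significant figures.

66.3 kips

Per bolt r_n = 1.2 l_c t F_u ≤ 2.4 d t F_u; upper limit = 2.4 × 0.625 × 0.375 × 65 = 36.56 kips.
Edge bolt: l_c = 1.125 − 0.6875/2 = 0.7812 in → 1.2 × 0.7812 × 0.375 × 65 = 22.85 → r_n = 22.85 kips.
Interior bolts: l_c = 2.375 − 0.6875 = 1.688 in → 1.2 × 1.688 × 0.375 × 65 = 49.36 → r_n = 36.56 kips.
R_n = 1 × 22.85 + 3 × 36.56 = 132.5 kips.
Allowable strength R_n/Ω = 132.5 / 2 = 66.3 kips.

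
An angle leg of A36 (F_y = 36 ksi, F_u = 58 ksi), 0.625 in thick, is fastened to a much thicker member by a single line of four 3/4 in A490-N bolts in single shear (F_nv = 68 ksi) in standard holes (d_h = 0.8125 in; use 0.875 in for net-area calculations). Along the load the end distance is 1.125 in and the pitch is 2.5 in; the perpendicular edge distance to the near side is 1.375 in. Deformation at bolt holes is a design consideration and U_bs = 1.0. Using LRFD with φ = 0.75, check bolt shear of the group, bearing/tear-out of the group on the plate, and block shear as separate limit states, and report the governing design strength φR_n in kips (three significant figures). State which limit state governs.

Bolt shear: A_b = π·0.75²/4 = 0.4418 in²; R_n = 68 × 0.4418 × 4 × 1 = 120.2 kips → 0.75 × 120.2 = 90.1 kips.
Bearing: edge l_c = 0.7188, r_n = 31.27 kips; interior l_c = 1.688, r_n = 65.25 kips; R_n = 31.27 + 3·65.25 = 227 kips → 170 kips.
Block shear: A_gv = 5.391, A_nv = 3.477, A_nt = 0.5859 in²; R_n = min(0.6F_uA_nv, 0.6F_yA_gv) + U_bs·F_u·A_nt = 150.4 kips → 113 kips.
Bolt shear governs: 90.1 kips.

90.1 kips (bolt shear governs)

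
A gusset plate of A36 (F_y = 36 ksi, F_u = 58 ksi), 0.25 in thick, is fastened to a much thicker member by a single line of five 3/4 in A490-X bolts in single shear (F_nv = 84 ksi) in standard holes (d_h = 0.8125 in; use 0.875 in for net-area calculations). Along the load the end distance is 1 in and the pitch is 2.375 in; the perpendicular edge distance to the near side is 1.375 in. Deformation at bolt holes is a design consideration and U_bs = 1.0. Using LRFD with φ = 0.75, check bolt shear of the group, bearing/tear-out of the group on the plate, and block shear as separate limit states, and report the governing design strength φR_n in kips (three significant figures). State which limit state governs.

52.7 kips (block shear governs)

Bolt shear: A_b = π·0.75²/4 = 0.4418 in²; R_n = 84 × 0.4418 × 5 × 1 = 185.6 kips → 0.75 × 185.6 = 139 kips.
Bearing: edge l_c = 0.5938, r_n = 10.33 kips; interior l_c = 1.562, r_n = 26.1 kips; R_n = 10.33 + 4·26.1 = 114.7 kips → 86 kips.
Block shear: A_gv = 2.625, A_nv = 1.641, A_nt = 0.2344 in²; R_n = min(0.6F_uA_nv, 0.6F_yA_gv) + U_bs·F_u·A_nt = 70.29 kips → 52.7 kips.
Block shear governs: 52.7 kips.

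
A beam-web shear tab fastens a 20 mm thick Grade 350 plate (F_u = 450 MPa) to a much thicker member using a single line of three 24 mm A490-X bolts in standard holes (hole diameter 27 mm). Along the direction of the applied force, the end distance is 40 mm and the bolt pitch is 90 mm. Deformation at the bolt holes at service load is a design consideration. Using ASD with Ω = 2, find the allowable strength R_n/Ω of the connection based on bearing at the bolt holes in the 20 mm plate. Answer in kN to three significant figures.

662 kN

Per bolt r_n = 1.2 l_c t F_u ≤ 2.4 d t F_u; upper limit = 2.4 × 24 × 20 × 450 / 1000 = 518.4 kN.
Edge bolt: l_c = 40 − 27/2 = 26.5 mm → 1.2 × 26.5 × 20 × 450 / 1000 = 286.2 → r_n = 286.2 kN.
Interior bolts: l_c = 90 − 27 = 63 mm → 1.2 × 63 × 20 × 450 / 1000 = 680.4 → r_n = 518.4 kN.
R_n = 1 × 286.2 + 2 × 518.4 = 1323 kN.
Allowable strength R_n/Ω = 1323 / 2 = 662 kN.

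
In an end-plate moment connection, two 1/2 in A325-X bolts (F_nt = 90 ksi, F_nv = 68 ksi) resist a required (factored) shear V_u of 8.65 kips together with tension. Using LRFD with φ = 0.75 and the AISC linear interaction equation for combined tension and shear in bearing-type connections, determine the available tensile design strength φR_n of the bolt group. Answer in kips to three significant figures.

A_b = π·0.5²/4 = 0.1963 in²; f_rv = 8.65 / (2 × 0.1963) = 22.03 ksi.
F'_nt = 1.3 F_nt − (F_nt / φF_nv) f_rv = 1.3·90 − (90/(0.75·68))·22.03 = 78.13 ksi, capped at F_nt → F'_nt = 78.13 ksi.
R_n = F'_nt · A_b · n = 78.13 × 0.1963 × 2 = 30.68 kips.
Design strength φR_n = 0.75 × 30.68 = 23 kips.

23 kips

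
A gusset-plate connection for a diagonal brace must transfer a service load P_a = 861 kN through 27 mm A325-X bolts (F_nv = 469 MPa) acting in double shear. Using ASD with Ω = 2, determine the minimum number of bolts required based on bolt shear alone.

A_b = π·27²/4 = 572.6 mm².
Per-bolt allowable strength R_n/Ω = 469 × 572.6 × 2 / 1000 / 2 = 268.5 kN.
n ≥ 861 / 268.5 = 3.206 → use 4 bolts.

4 bolts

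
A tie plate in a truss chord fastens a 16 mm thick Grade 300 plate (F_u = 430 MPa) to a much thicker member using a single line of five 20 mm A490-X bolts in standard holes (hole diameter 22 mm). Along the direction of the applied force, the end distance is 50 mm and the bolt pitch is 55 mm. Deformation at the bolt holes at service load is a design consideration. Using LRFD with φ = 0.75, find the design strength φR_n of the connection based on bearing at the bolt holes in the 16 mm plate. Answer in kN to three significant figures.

1060 kN

Per bolt r_n = 1.2 l_c t F_u ≤ 2.4 d t F_u; upper limit = 2.4 × 20 × 16 × 430 / 1000 = 330.2 kN.
Edge bolt: l_c = 50 − 22/2 = 39 mm → 1.2 × 39 × 16 × 430 / 1000 = 322 → r_n = 322 kN.
Interior bolts: l_c = 55 − 22 = 33 mm → 1.2 × 33 × 16 × 430 / 1000 = 272.4 → r_n = 272.4 kN.
R_n = 1 × 322 + 4 × 272.4 = 1412 kN.
Design strength φR_n = 0.75 × 1412 = 1060 kN.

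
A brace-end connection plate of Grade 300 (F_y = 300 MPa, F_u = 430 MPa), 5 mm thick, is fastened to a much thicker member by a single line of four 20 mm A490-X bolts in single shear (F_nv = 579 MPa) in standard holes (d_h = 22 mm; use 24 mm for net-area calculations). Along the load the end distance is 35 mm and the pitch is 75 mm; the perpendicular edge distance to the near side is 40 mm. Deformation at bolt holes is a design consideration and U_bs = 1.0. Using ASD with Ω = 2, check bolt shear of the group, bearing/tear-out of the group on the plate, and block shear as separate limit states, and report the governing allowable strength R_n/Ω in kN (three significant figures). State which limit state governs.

Bolt shear: A_b = π·20²/4 = 314.2 mm²; R_n = 579 × 314.2 × 4 × 1 / 1000 = 727.6 kN → 727.6 / 2 = 364 kN.
Bearing: edge l_c = 24, r_n = 61.92 kN; interior l_c = 53, r_n = 103.2 kN; R_n = 61.92 + 3·103.2 = 371.5 kN → 186 kN.
Block shear: A_gv = 1300, A_nv = 880, A_nt = 140 mm²; R_n = min(0.6F_uA_nv, 0.6F_yA_gv) + U_bs·F_u·A_nt = 287.2 kN → 144 kN.
Block shear governs: 144 kN.

144 kN (block shear governs)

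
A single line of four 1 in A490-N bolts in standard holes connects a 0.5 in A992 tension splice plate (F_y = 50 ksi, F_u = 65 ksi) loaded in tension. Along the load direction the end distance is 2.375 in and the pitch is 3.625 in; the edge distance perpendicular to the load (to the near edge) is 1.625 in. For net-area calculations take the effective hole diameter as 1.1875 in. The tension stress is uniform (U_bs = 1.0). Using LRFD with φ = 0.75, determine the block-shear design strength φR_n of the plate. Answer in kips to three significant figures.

158 kips

Shear plane L_v = 2.375 + 3·3.625 = 13.25 in; A_gv = 13.25 × 0.5 = 6.625 in².
A_nv = (13.25 − 3.5·1.1875) × 0.5 = 4.547 in².
A_nt = (1.625 − 0.5·1.1875) × 0.5 = 0.5156 in².
0.6 F_u A_nv = 177.3 kips; 0.6 F_y A_gv = 198.8 kips → shear rupture governs the shear term.
R_n = 177.3 + 1.0 × 65 × 0.5156 = 210.8 kips.
Design strength φR_n = 0.75 × 210.8 = 158 kips.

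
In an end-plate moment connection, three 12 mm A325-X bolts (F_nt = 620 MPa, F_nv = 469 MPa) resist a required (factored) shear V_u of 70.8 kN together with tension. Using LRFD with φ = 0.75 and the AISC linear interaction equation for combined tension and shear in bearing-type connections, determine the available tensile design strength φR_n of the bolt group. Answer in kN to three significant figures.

112 kN

A_b = π·12²/4 = 113.1 mm²; f_rv = 70.8 × 1000 / (3 × 113.1) = 208.7 MPa.
F'_nt = 1.3 F_nt − (F_nt / φF_nv) f_rv = 1.3·620 − (620/(0.75·469))·208.7 = 438.2 MPa, capped at F_nt → F'_nt = 438.2 MPa.
R_n = F'_nt · A_b · n = 438.2 × 113.1 × 3 / 1000 = 148.7 kN.
Design strength φR_n = 0.75 × 148.7 = 112 kN.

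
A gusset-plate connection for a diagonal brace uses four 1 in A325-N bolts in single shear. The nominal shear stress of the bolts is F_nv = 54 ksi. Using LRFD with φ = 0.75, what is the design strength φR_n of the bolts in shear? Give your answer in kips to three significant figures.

127 kips

A_b = π × 1² / 4 = 0.7854 in².
R_n = F_nv · A_b · n · n_s = 54 × 0.7854 × 4 × 1 = 169.6 kips.
Design strength φR_n = 0.75 × 169.6 = 127 kips.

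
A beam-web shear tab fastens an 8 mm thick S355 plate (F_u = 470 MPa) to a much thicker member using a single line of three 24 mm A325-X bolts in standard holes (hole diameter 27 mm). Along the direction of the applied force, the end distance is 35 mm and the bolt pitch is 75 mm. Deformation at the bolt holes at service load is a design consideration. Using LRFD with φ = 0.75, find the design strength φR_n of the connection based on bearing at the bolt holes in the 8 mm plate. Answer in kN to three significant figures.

Per bolt r_n = 1.2 l_c t F_u ≤ 2.4 d t F_u; upper limit = 2.4 × 24 × 8 × 470 / 1000 = 216.6 kN.
Edge bolt: l_c = 35 − 27/2 = 21.5 mm → 1.2 × 21.5 × 8 × 470 / 1000 = 97.01 → r_n = 97.01 kN.
Interior bolts: l_c = 75 − 27 = 48 mm → 1.2 × 48 × 8 × 470 / 1000 = 216.6 → r_n = 216.6 kN.
R_n = 1 × 97.01 + 2 × 216.6 = 530.2 kN.
Design strength φR_n = 0.75 × 530.2 = 398 kN.

398 kN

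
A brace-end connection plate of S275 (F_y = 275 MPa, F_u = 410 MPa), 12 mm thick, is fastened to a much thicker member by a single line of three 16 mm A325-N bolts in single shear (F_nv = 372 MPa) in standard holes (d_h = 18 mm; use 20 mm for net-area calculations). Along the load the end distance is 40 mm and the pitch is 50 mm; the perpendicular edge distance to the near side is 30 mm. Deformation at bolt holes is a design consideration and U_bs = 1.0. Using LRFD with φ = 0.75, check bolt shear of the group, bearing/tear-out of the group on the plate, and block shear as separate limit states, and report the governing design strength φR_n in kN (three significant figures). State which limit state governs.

Bolt shear: A_b = π·16²/4 = 201.1 mm²; R_n = 372 × 201.1 × 3 × 1 / 1000 = 224.4 kN → 0.75 × 224.4 = 168 kN.
Bearing: edge l_c = 31, r_n = 183 kN; interior l_c = 32, r_n = 188.9 kN; R_n = 183 + 2·188.9 = 560.9 kN → 421 kN.
Block shear: A_gv = 1680, A_nv = 1080, A_nt = 240 mm²; R_n = min(0.6F_uA_nv, 0.6F_yA_gv) + U_bs·F_u·A_nt = 364.1 kN → 273 kN.
Bolt shear governs: 168 kN.

168 kN (bolt shear governs)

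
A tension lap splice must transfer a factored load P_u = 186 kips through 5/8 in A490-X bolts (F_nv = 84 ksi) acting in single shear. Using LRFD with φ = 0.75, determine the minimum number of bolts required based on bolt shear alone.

A_b = π·0.625²/4 = 0.3068 in².
Per-bolt design strength φR_n = 0.75 × 84 × 0.3068 × 1 = 19.33 kips.
n ≥ 186 / 19.33 = 9.623 → use 10 bolts.

10 bolts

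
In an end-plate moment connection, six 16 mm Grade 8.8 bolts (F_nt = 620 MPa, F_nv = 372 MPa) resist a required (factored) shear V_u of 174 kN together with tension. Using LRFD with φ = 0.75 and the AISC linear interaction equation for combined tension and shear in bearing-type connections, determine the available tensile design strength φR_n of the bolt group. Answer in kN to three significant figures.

A_b = π·16²/4 = 201.1 mm²; f_rv = 174 × 1000 / (6 × 201.1) = 144.2 MPa.
F'_nt = 1.3 F_nt − (F_nt / φF_nv) f_rv = 1.3·620 − (620/(0.75·372))·144.2 = 485.5 MPa, capped at F_nt → F'_nt = 485.5 MPa.
R_n = F'_nt · A_b · n = 485.5 × 201.1 × 6 / 1000 = 585.7 kN.
Design strength φR_n = 0.75 × 585.7 = 439 kN.

439 kN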